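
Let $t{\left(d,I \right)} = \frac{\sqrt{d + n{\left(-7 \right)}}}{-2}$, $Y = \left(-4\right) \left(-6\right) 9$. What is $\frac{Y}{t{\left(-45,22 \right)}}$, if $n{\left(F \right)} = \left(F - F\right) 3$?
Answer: $\frac{144 i \sqrt{5}}{5} \approx 64.399 i$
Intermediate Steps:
$n{\left(F \right)} = 0$ ($n{\left(F \right)} = 0 \cdot 3 = 0$)
$Y = 216$ ($Y = 24 \cdot 9 = 216$)
$t{\left(d,I \right)} = - \frac{\sqrt{d}}{2}$ ($t{\left(d,I \right)} = \frac{\sqrt{d + 0}}{-2} = \sqrt{d} \left(- \frac{1}{2}\right) = - \frac{\sqrt{d}}{2}$)
$\frac{Y}{t{\left(-45,22 \right)}} = \frac{216}{\left(- \frac{1}{2}\right) \sqrt{-45}} = \frac{216}{\left(- \frac{1}{2}\right) 3 i \sqrt{5}} = \frac{216}{\left(- \frac{3}{2}\right) i \sqrt{5}} = 216 \frac{2 i \sqrt{5}}{15} = \frac{144 i \sqrt{5}}{5}$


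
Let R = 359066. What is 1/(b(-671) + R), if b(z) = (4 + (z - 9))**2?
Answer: 1/816042 ≈ 1.2254e-6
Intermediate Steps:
b(z) = (-5 + z)**2 (b(z) = (4 + (-9 + z))**2 = (-5 + z)**2)
1/(b(-671) + R) = 1/((-5 - 671)**2 + 359066) = 1/((-676)**2 + 359066) = 1/(456976 + 359066) = 1/816042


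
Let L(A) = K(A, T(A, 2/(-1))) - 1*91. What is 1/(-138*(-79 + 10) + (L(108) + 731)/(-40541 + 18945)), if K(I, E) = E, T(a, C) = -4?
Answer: 5399/51409119 ≈ 0.00010502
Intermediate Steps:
L(A) = -95 (L(A) = -4 - 1*91 = -4 - 91 = -95)
1/(-138*(-79 + 10) + (L(108) + 731)/(-40541 + 18945)) = 1/(-138*(-79 + 10) + (-95 + 731)/(-40541 + 18945)) = 1/(-138*(-69) + 636/(-21596)) = 1/(9522 + 636*(-1/21596)) = 1/(9522 - 159/5399) = 1/(51409119/5399) = 5399/51409119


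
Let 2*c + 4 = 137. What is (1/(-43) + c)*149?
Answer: 851833/86 ≈ 9905.0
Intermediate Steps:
c = 133/2 (c = -2 + (1/2)*137 = -2 + 137/2 = 133/2 ≈ 66.500)
(1/(-43) + c)*149 = (1/(-43) + 133/2)*149 = (-1/43 + 133/2)*149 = (5717/86)*149 = 851833/86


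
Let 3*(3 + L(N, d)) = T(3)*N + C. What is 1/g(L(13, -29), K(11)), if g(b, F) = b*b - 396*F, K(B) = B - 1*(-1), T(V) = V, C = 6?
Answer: -1/4608 ≈ -0.00021701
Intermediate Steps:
L(N, d) = -1 + N (L(N, d) = -3 + (3*N + 6)/3 = -3 + (6 + 3*N)/3 = -3 + (2 + N) = -1 + N)
K(B) = 1 + B (K(B) = B + 1 = 1 + B)
g(b, F) = b² - 396*F
1/g(L(13, -29), K(11)) = 1/((-1 + 13)² - 396*(1 + 11)) = 1/(12² - 396*12) = 1/(144 - 4752) = 1/(-4608) = -1/4608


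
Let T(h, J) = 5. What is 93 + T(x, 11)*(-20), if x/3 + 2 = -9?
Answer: -7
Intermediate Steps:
x = -33 (x = -6 + 3*(-9) = -6 - 27 = -33)
93 + T(x, 11)*(-20) = 93 + 5*(-20) = 93 - 100 = -7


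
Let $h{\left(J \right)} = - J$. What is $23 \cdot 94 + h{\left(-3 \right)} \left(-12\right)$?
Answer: $2126$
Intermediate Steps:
$23 \cdot 94 + h{\left(-3 \right)} \left(-12\right) = 23 \cdot 94 + \left(-1\right) \left(-3\right) \left(-12\right) = 2162 + 3 \left(-12\right) = 2162 - 36 = 2126$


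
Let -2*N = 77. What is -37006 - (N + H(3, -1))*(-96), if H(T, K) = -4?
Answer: -41086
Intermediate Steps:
N = -77/2 (N = -½*77 = -77/2 ≈ -38.500)
-37006 - (N + H(3, -1))*(-96) = -37006 - (-77/2 - 4)*(-96) = -37006 - (-85)*(-96)/2 = -37006 - 1*4080 = -37006 - 4080 = -41086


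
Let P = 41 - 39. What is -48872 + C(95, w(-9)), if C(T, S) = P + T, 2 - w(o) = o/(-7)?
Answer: -48775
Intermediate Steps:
w(o) = 2 + o/7 (w(o) = 2 - o/(-7) = 2 - o*(-1)/7 = 2 - (-1)*o/7 = 2 + o/7)
P = 2
C(T, S) = 2 + T
-48872 + C(95, w(-9)) = -48872 + (2 + 95) = -48872 + 97 = -48775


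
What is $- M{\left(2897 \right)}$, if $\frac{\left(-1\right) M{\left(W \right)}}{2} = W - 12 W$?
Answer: $-63734$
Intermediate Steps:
$M{\left(W \right)} = 22 W$ ($M{\left(W \right)} = - 2 \left(W - 12 W\right) = - 2 \left(- 11 W\right) = 22 W$)
$- M{\left(2897 \right)} = - 22 \cdot 2897 = \left(-1\right) 63734 = -63734$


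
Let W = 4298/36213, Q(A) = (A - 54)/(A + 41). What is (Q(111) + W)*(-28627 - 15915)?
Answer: -3185265233/144852 ≈ -21990.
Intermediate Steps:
Q(A) = (-54 + A)/(41 + A)
W = 4298/36213 (W = 4298*(1/36213) = 4298/36213 ≈ 0.11869)
(Q(111) + W)*(-28627 - 15915) = ((-54 + 111)/(41 + 111) + 4298/36213)*(-28627 - 15915) = (57/152 + 4298/36213)*(-44542) = ((1/152)*57 + 4298/36213)*(-44542) = (3/8 + 4298/36213)*(-44542) = (143023/289704)*(-44542) = -3185265233/144852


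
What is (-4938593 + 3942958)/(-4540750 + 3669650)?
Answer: 199127/174220 ≈ 1.1430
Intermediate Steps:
(-4938593 + 3942958)/(-4540750 + 3669650) = -995635/(-871100) = -995635*(-1/871100) = 199127/174220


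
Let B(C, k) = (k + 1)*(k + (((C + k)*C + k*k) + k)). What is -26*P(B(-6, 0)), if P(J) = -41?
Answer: 1066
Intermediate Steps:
B(C, k) = (1 + k)*(k**2 + 2*k + C*(C + k)) (B(C, k) = (1 + k)*(k + ((C*(C + k) + k**2) + k)) = (1 + k)*(k + ((k**2 + C*(C + k)) + k)) = (1 + k)*(k + (k + k**2 + C*(C + k))) = (1 + k)*(k**2 + 2*k + C*(C + k)))
-26*P(B(-6, 0)) = -26*(-41) = 1066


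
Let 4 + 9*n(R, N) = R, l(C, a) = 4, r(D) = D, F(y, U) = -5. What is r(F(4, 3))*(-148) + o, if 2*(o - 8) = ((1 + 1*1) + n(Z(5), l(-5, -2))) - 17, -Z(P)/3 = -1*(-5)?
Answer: 6655/9 ≈ 739.44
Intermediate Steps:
Z(P) = -15 (Z(P) = -(-3)*(-5) = -3*5 = -15)
n(R, N) = -4/9 + R/9
o = -5/9 (o = 8 + (((1 + 1*1) + (-4/9 + (⅑)*(-15))) - 17)/2 = 8 + (((1 + 1) + (-4/9 - 5/3)) - 17)/2 = 8 + ((2 - 19/9) - 17)/2 = 8 + (-⅑ - 17)/2 = 8 + (½)*(-154/9) = 8 - 77/9 = -5/9 ≈ -0.55556)
r(F(4, 3))*(-148) + o = -5*(-148) - 5/9 = 740 - 5/9 = 6655/9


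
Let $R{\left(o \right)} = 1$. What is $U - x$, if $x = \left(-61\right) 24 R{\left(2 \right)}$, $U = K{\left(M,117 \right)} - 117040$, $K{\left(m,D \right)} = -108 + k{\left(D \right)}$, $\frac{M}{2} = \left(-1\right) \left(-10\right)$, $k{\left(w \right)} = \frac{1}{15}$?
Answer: $- \frac{1735259}{15} \approx -1.1568 \cdot 10^{5}$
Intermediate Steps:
$k{\left(w \right)} = \frac{1}{15}$
$M = 20$ ($M = 2 \left(\left(-1\right) \left(-10\right)\right) = 2 \cdot 10 = 20$)
$K{\left(m,D \right)} = - \frac{1619}{15}$ ($K{\left(m,D \right)} = -108 + \frac{1}{15} = - \frac{1619}{15}$)
$U = - \frac{1757219}{15}$ ($U = - \frac{1619}{15} - 117040 = - \frac{1757219}{15} \approx -1.1715 \cdot 10^{5}$)
$x = -1464$ ($x = \left(-61\right) 24 \cdot 1 = \left(-1464\right) 1 = -1464$)
$U - x = - \frac{1757219}{15} - -1464 = - \frac{1757219}{15} + 1464 = - \frac{1735259}{15}$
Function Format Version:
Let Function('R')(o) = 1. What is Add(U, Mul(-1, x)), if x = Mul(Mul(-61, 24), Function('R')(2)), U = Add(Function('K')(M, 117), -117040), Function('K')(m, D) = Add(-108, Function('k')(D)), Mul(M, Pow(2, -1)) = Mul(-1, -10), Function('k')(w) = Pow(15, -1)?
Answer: Rational(-1735259, 15) ≈ -1.1568e+5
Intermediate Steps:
Function('k')(w) = Rational(1, 15)
M = 20 (M = Mul(2, Mul(-1, -10)) = Mul(2, 10) = 20)
Function('K')(m, D) = Rational(-1619, 15) (Function('K')(m, D) = Add(-108, Rational(1, 15)) = Rational(-1619, 15))
U = Rational(-1757219, 15) (U = Add(Rational(-1619, 15), -117040) = Rational(-1757219, 15) ≈ -1.1715e+5)
x = -1464 (x = Mul(Mul(-61, 24), 1) = Mul(-1464, 1) = -1464)
Add(U, Mul(-1, x)) = Add(Rational(-1757219, 15), Mul(-1, -1464)) = Add(Rational(-1757219, 15), 1464) = Rational(-1735259, 15)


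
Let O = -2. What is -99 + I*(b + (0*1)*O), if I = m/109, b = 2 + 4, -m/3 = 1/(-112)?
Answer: -604287/6104 ≈ -98.999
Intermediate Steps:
m = 3/112 (m = -3/(-112) = -3*(-1/112) = 3/112 ≈ 0.026786)
b = 6
I = 3/12208 (I = (3/112)/109 = (3/112)*(1/109) = 3/12208 ≈ 0.00024574)
-99 + I*(b + (0*1)*O) = -99 + 3*(6 + (0*1)*(-2))/12208 = -99 + 3*(6 + 0*(-2))/12208 = -99 + 3*(6 + 0)/12208 = -99 + (3/12208)*6 = -99 + 9/6104 = -604287/6104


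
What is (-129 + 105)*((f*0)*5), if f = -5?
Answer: 0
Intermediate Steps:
(-129 + 105)*((f*0)*5) = (-129 + 105)*(-5*0*5) = -0*5 = -24*0 = 0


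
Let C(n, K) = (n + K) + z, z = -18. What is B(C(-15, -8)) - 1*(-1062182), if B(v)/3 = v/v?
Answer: 1062185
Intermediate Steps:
C(n, K) = -18 + K + n (C(n, K) = (n + K) - 18 = (K + n) - 18 = -18 + K + n)
B(v) = 3 (B(v) = 3*(v/v) = 3*1 = 3)
B(C(-15, -8)) - 1*(-1062182) = 3 - 1*(-1062182) = 3 + 1062182 = 1062185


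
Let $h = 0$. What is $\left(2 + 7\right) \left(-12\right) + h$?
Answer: $-108$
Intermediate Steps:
$\left(2 + 7\right) \left(-12\right) + h = \left(2 + 7\right) \left(-12\right) + 0 = 9 \left(-12\right) + 0 = -108 + 0 = -108$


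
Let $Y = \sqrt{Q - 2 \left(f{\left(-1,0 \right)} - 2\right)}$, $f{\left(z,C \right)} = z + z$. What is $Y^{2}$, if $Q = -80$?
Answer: $-72$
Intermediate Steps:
$f{\left(z,C \right)} = 2 z$
$Y = 6 i \sqrt{2}$ ($Y = \sqrt{-80 - 2 \left(2 \left(-1\right) - 2\right)} = \sqrt{-80 - 2 \left(-2 - 2\right)} = \sqrt{-80 - -8} = \sqrt{-80 + 8} = \sqrt{-72} = 6 i \sqrt{2} \approx 8.4853 i$)
$Y^{2} = \left(6 i \sqrt{2}\right)^{2} = -72$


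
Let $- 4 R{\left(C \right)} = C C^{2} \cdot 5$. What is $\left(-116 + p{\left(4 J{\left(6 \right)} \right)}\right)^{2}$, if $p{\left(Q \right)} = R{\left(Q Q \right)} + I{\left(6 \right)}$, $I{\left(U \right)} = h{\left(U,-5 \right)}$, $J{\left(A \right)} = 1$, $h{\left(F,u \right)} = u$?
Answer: $27468081$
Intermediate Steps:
$I{\left(U \right)} = -5$
$R{\left(C \right)} = - \frac{5 C^{3}}{4}$ ($R{\left(C \right)} = - \frac{C C^{2} \cdot 5}{4} = - \frac{C^{3} \cdot 5}{4} = - \frac{5 C^{3}}{4}$)
$p{\left(Q \right)} = -5 - \frac{5 Q^{6}}{4}$ ($p{\left(Q \right)} = - \frac{5 \left(Q Q\right)^{3}}{4} - 5 = - \frac{5 \left(Q^{2}\right)^{3}}{4} - 5 = - \frac{5 Q^{6}}{4} - 5 = -5 - \frac{5 Q^{6}}{4}$)
$\left(-116 + p{\left(4 J{\left(6 \right)} \right)}\right)^{2} = \left(-116 - \left(5 + \frac{5 \left(4 \cdot 1\right)^{6}}{4}\right)\right)^{2} = \left(-116 - \left(5 + \frac{5 \cdot 4^{6}}{4}\right)\right)^{2} = \left(-116 - 5125\right)^{2} = \left(-5241\right)^{2} = 27468081$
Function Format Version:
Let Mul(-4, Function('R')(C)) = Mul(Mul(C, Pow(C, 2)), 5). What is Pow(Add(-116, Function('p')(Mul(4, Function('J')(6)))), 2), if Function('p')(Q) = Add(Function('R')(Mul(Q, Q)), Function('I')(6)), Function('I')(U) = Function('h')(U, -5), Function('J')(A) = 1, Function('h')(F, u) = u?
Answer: 27468081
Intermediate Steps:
Function('I')(U) = -5
Function('R')(C) = Mul(Rational(-5, 4), Pow(C, 3)) (Function('R')(C) = Mul(Rational(-1, 4), Mul(Mul(C, Pow(C, 2)), 5)) = Mul(Rational(-1, 4), Mul(Pow(C, 3), 5)) = Mul(Rational(-1, 4), Mul(5, Pow(C, 3))) = Mul(Rational(-5, 4), Pow(C, 3)))
Function('p')(Q) = Add(-5, Mul(Rational(-5, 4), Pow(Q, 6))) (Function('p')(Q) = Add(Mul(Rational(-5, 4), Pow(Mul(Q, Q), 3)), -5) = Add(Mul(Rational(-5, 4), Pow(Pow(Q, 2), 3)), -5) = Add(Mul(Rational(-5, 4), Pow(Q, 6)), -5) = Add(-5, Mul(Rational(-5, 4), Pow(Q, 6))))
Pow(Add(-116, Function('p')(Mul(4, Function('J')(6)))), 2) = Pow(Add(-116, Add(-5, Mul(Rational(-5, 4), Pow(Mul(4, 1), 6)))), 2) = Pow(Add(-116, Add(-5, Mul(Rational(-5, 4), Pow(4, 6)))), 2) = Pow(Add(-116, Add(-5, Mul(Rational(-5, 4), 4096))), 2) = Pow(Add(-116, Add(-5, -5120)), 2) = Pow(Add(-116, -5125), 2) = Pow(-5241, 2) = 27468081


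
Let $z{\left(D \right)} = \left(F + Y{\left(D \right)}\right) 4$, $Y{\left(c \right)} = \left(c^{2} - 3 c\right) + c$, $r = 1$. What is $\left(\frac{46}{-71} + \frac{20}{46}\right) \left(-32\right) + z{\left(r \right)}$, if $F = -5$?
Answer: $- \frac{28056}{1633} \approx -17.181$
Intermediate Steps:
$Y{\left(c \right)} = c^{2} - 2 c$
$z{\left(D \right)} = -20 + 4 D \left(-2 + D\right)$ ($z{\left(D \right)} = \left(-5 + D \left(-2 + D\right)\right) 4 = -20 + 4 D \left(-2 + D\right)$)
$\left(\frac{46}{-71} + \frac{20}{46}\right) \left(-32\right) + z{\left(r \right)} = \left(\frac{46}{-71} + \frac{20}{46}\right) \left(-32\right) - \left(20 - 4 \left(-2 + 1\right)\right) = \left(46 \left(- \frac{1}{71}\right) + 20 \cdot \frac{1}{46}\right) \left(-32\right) - \left(20 - -4\right) = \left(- \frac{46}{71} + \frac{10}{23}\right) \left(-32\right) - 24 = \left(- \frac{348}{1633}\right) \left(-32\right) - 24 = \frac{11136}{1633} - 24 = - \frac{28056}{1633}$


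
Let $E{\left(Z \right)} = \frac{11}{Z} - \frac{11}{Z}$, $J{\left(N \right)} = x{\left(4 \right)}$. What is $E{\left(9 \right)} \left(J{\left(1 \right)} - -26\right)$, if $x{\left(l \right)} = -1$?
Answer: $0$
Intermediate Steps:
$J{\left(N \right)} = -1$
$E{\left(Z \right)} = 0$
$E{\left(9 \right)} \left(J{\left(1 \right)} - -26\right) = 0 \left(-1 - -26\right) = 0 \left(-1 + 26\right) = 0 \cdot 25 = 0$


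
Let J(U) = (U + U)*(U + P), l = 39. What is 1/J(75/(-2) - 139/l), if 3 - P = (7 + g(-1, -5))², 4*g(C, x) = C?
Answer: 24336/167142149 ≈ 0.00014560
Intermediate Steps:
g(C, x) = C/4
P = -681/16 (P = 3 - (7 + (¼)*(-1))² = 3 - (7 - ¼)² = 3 - (27/4)² = 3 - 1*729/16 = 3 - 729/16 = -681/16 ≈ -42.563)
J(U) = 2*U*(-681/16 + U) (J(U) = (U + U)*(U - 681/16) = (2*U)*(-681/16 + U) = 2*U*(-681/16 + U))
1/J(75/(-2) - 139/l) = 1/((75/(-2) - 139/39)*(-681 + 16*(75/(-2) - 139/39))/8) = 1/((75*(-½) - 139*1/39)*(-681 + 16*(75*(-½) - 139*1/39))/8) = 1/((-75/2 - 139/39)*(-681 + 16*(-75/2 - 139/39))/8) = 1/((⅛)*(-3203/78)*(-681 + 16*(-3203/78))) = 1/((⅛)*(-3203/78)*(-681 - 25624/39)) = 1/((⅛)*(-3203/78)*(-52183/39)) = 1/(167142149/24336) = 24336/167142149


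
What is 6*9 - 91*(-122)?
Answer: 11156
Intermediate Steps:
6*9 - 91*(-122) = 54 + 11102 = 11156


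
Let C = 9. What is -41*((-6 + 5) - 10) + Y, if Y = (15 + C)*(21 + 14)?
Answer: 1291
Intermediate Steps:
Y = 840 (Y = (15 + 9)*(21 + 14) = 24*35 = 840)
-41*((-6 + 5) - 10) + Y = -41*((-6 + 5) - 10) + 840 = -41*(-1 - 10) + 840 = -41*(-11) + 840 = 451 + 840 = 1291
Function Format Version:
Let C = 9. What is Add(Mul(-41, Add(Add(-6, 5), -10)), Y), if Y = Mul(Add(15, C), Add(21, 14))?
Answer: 1291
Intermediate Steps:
Y = 840 (Y = Mul(Add(15, 9), Add(21, 14)) = Mul(24, 35) = 840)
Add(Mul(-41, Add(Add(-6, 5), -10)), Y) = Add(Mul(-41, Add(Add(-6, 5), -10)), 840) = Add(Mul(-41, Add(-1, -10)), 840) = Add(Mul(-41, -11), 840) = Add(451, 840) = 1291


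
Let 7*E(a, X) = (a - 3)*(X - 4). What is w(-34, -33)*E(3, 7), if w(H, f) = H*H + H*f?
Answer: 0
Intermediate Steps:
E(a, X) = (-4 + X)*(-3 + a)/7 (E(a, X) = ((a - 3)*(X - 4))/7 = ((-3 + a)*(-4 + X))/7 = ((-4 + X)*(-3 + a))/7 = (-4 + X)*(-3 + a)/7)
w(H, f) = H**2 + H*f
w(-34, -33)*E(3, 7) = (-34*(-34 - 33))*(12/7 - 4/7*3 - 3/7*7 + (1/7)*7*3) = (-34*(-67))*(12/7 - 12/7 - 3 + 3) = 2278*0 = 0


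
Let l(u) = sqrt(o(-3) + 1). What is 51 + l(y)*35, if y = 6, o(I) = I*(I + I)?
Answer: 51 + 35*sqrt(19) ≈ 203.56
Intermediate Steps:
o(I) = 2*I**2 (o(I) = I*(2*I) = 2*I**2)
l(u) = sqrt(19) (l(u) = sqrt(2*(-3)**2 + 1) = sqrt(2*9 + 1) = sqrt(18 + 1) = sqrt(19))
51 + l(y)*35 = 51 + sqrt(19)*35 = 51 + 35*sqrt(19)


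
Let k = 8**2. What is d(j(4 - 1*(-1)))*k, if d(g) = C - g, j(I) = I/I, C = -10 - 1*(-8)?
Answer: -192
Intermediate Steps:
k = 64
C = -2 (C = -10 + 8 = -2)
j(I) = 1
d(g) = -2 - g
d(j(4 - 1*(-1)))*k = (-2 - 1*1)*64 = (-2 - 1)*64 = -3*64 = -192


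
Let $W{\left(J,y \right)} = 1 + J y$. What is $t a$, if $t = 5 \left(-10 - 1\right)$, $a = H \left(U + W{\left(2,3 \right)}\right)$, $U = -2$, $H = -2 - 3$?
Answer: $1375$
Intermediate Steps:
$H = -5$
$a = -25$ ($a = - 5 \left(-2 + \left(1 + 2 \cdot 3\right)\right) = - 5 \left(-2 + \left(1 + 6\right)\right) = - 5 \left(-2 + 7\right) = \left(-5\right) 5 = -25$)
$t = -55$ ($t = 5 \left(-11\right) = -55$)
$t a = \left(-55\right) \left(-25\right) = 1375$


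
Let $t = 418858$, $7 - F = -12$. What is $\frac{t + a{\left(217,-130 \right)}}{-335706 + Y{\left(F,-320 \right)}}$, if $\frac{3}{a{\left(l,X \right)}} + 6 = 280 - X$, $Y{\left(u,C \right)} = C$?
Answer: $- \frac{169218635}{135754504} \approx -1.2465$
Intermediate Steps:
$F = 19$ ($F = 7 - -12 = 7 + 12 = 19$)
$a{\left(l,X \right)} = \frac{3}{274 - X}$ ($a{\left(l,X \right)} = \frac{3}{-6 - \left(-280 + X\right)} = \frac{3}{274 - X}$)
$\frac{t + a{\left(217,-130 \right)}}{-335706 + Y{\left(F,-320 \right)}} = \frac{418858 - \frac{3}{-274 - 130}}{-335706 - 320} = \frac{418858 - \frac{3}{-404}}{-336026} = \left(418858 - - \frac{3}{404}\right) \left(- \frac{1}{336026}\right) = \left(418858 + \frac{3}{404}\right) \left(- \frac{1}{336026}\right) = \frac{169218635}{404} \left(- \frac{1}{336026}\right) = - \frac{169218635}{135754504}$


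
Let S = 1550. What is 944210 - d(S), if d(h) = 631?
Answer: 943579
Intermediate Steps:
944210 - d(S) = 944210 - 1*631 = 944210 - 631 = 943579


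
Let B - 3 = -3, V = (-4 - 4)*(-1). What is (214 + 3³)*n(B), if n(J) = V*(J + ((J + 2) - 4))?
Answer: -3856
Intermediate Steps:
V = 8 (V = -8*(-1) = 8)
B = 0 (B = 3 - 3 = 0)
n(J) = -16 + 16*J (n(J) = 8*(J + ((J + 2) - 4)) = 8*(J + ((2 + J) - 4)) = 8*(J + (-2 + J)) = 8*(-2 + 2*J) = -16 + 16*J)
(214 + 3³)*n(B) = (214 + 3³)*(-16 + 16*0) = (214 + 27)*(-16 + 0) = 241*(-16) = -3856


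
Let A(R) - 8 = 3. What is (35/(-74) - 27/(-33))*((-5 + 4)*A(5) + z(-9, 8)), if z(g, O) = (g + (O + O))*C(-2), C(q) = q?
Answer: -7025/814 ≈ -8.6302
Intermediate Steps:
A(R) = 11 (A(R) = 8 + 3 = 11)
z(g, O) = -4*O - 2*g (z(g, O) = (g + (O + O))*(-2) = (g + 2*O)*(-2) = -4*O - 2*g)
(35/(-74) - 27/(-33))*((-5 + 4)*A(5) + z(-9, 8)) = (35/(-74) - 27/(-33))*((-5 + 4)*11 + (-4*8 - 2*(-9))) = (35*(-1/74) - 27*(-1/33))*(-1*11 + (-32 + 18)) = (-35/74 + 9/11)*(-11 - 14) = (281/814)*(-25) = -7025/814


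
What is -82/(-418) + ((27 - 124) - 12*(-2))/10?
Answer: -14847/2090 ≈ -7.1038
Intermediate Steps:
-82/(-418) + ((27 - 124) - 12*(-2))/10 = -82*(-1/418) + (-97 + 24)*(⅒) = 41/209 - 73*⅒ = 41/209 - 73/10 = -14847/2090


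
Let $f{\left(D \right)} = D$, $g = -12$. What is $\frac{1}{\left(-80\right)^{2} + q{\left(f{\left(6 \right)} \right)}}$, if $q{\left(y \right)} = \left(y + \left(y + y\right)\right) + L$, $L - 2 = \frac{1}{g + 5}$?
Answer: $\frac{7}{44939} \approx 0.00015577$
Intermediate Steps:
$L = \frac{13}{7}$ ($L = 2 + \frac{1}{-12 + 5} = 2 + \frac{1}{-7} = 2 - \frac{1}{7} = \frac{13}{7} \approx 1.8571$)
$q{\left(y \right)} = \frac{13}{7} + 3 y$ ($q{\left(y \right)} = \left(y + \left(y + y\right)\right) + \frac{13}{7} = \left(y + 2 y\right) + \frac{13}{7} = 3 y + \frac{13}{7} = \frac{13}{7} + 3 y$)
$\frac{1}{\left(-80\right)^{2} + q{\left(f{\left(6 \right)} \right)}} = \frac{1}{\left(-80\right)^{2} + \left(\frac{13}{7} + 3 \cdot 6\right)} = \frac{1}{6400 + \left(\frac{13}{7} + 18\right)} = \frac{1}{6400 + \frac{139}{7}} = \frac{1}{\frac{44939}{7}} = \frac{7}{44939}$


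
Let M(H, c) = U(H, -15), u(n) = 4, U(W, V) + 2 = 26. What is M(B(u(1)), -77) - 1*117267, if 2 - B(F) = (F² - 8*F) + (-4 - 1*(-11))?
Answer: -117243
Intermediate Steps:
U(W, V) = 24 (U(W, V) = -2 + 26 = 24)
B(F) = -5 - F² + 8*F (B(F) = 2 - ((F² - 8*F) + (-4 - 1*(-11))) = 2 - ((F² - 8*F) + (-4 + 11)) = 2 - ((F² - 8*F) + 7) = 2 - (7 + F² - 8*F) = 2 + (-7 - F² + 8*F) = -5 - F² + 8*F)
M(H, c) = 24
M(B(u(1)), -77) - 1*117267 = 24 - 1*117267 = 24 - 117267 = -117243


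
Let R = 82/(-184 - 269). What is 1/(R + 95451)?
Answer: 453/43239221 ≈ 1.0477e-5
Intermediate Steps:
R = -82/453 (R = 82/(-453) = 82*(-1/453) = -82/453 ≈ -0.18102)
1/(R + 95451) = 1/(-82/453 + 95451) = 1/(43239221/453) = 453/43239221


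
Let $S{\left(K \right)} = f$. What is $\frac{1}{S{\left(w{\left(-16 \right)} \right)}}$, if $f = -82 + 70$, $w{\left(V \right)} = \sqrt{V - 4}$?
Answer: $- \frac{1}{12} \approx -0.083333$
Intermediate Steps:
$w{\left(V \right)} = \sqrt{-4 + V}$ ($w{\left(V \right)} = \sqrt{V + \left(-7 + 3\right)} = \sqrt{V - 4} = \sqrt{-4 + V}$)
$f = -12$
$S{\left(K \right)} = -12$
$\frac{1}{S{\left(w{\left(-16 \right)} \right)}} = \frac{1}{-12} = - \frac{1}{12}$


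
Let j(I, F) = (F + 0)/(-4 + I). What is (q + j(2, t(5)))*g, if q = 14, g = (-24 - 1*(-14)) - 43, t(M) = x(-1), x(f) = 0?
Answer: -742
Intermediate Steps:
t(M) = 0
j(I, F) = F/(-4 + I)
g = -53 (g = (-24 + 14) - 43 = -10 - 43 = -53)
(q + j(2, t(5)))*g = (14 + 0/(-4 + 2))*(-53) = (14 + 0/(-2))*(-53) = (14 + 0*(-1/2))*(-53) = (14 + 0)*(-53) = 14*(-53) = -742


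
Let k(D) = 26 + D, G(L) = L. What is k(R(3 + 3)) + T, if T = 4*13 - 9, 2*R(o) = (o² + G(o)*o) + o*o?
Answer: 123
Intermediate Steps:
R(o) = 3*o²/2 (R(o) = ((o² + o*o) + o*o)/2 = ((o² + o²) + o²)/2 = (2*o² + o²)/2 = (3*o²)/2 = 3*o²/2)
T = 43 (T = 52 - 9 = 43)
k(R(3 + 3)) + T = (26 + 3*(3 + 3)²/2) + 43 = (26 + (3/2)*6²) + 43 = (26 + (3/2)*36) + 43 = (26 + 54) + 43 = 80 + 43 = 123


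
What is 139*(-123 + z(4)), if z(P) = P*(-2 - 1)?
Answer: -18765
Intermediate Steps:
z(P) = -3*P (z(P) = P*(-3) = -3*P)
139*(-123 + z(4)) = 139*(-123 - 3*4) = 139*(-123 - 12) = 139*(-135) = -18765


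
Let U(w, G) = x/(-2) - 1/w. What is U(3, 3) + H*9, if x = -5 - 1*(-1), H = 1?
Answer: 32/3 ≈ 10.667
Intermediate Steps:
x = -4 (x = -5 + 1 = -4)
U(w, G) = 2 - 1/w (U(w, G) = -4/(-2) - 1/w = -4*(-1/2) - 1/w = 2 - 1/w)
U(3, 3) + H*9 = (2 - 1/3) + 1*9 = (2 - 1*1/3) + 9 = (2 - 1/3) + 9 = 5/3 + 9 = 32/3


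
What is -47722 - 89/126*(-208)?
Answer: -2997230/63 ≈ -47575.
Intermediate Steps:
-47722 - 89/126*(-208) = -47722 - 89*(1/126)*(-208) = -47722 - 89*(-208)/126 = -47722 - 1*(-9256/63) = -47722 + 9256/63 = -2997230/63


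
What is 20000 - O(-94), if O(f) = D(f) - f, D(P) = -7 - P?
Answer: 19819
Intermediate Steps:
O(f) = -7 - 2*f (O(f) = (-7 - f) - f = -7 - 2*f)
20000 - O(-94) = 20000 - (-7 - 2*(-94)) = 20000 - (-7 + 188) = 20000 - 1*181 = 20000 - 181 = 19819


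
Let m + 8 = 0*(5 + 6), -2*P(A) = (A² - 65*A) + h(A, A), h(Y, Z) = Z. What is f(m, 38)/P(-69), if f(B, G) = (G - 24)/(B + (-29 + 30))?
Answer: 4/9177 ≈ 0.00043587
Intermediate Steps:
P(A) = 32*A - A²/2 (P(A) = -((A² - 65*A) + A)/2 = -(A² - 64*A)/2 = 32*A - A²/2)
m = -8 (m = -8 + 0*(5 + 6) = -8 + 0*11 = -8 + 0 = -8)
f(B, G) = (-24 + G)/(1 + B) (f(B, G) = (-24 + G)/(B + 1) = (-24 + G)/(1 + B))
f(m, 38)/P(-69) = ((-24 + 38)/(1 - 8))/(((½)*(-69)*(64 - 1*(-69)))) = (14/(-7))/(((½)*(-69)*(64 + 69))) = (-⅐*14)/(((½)*(-69)*133)) = -2/(-9177/2) = -2*(-2/9177) = 4/9177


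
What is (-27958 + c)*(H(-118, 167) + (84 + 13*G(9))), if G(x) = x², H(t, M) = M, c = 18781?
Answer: -11966808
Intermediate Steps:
(-27958 + c)*(H(-118, 167) + (84 + 13*G(9))) = (-27958 + 18781)*(167 + (84 + 13*9²)) = -9177*(167 + (84 + 13*81)) = -9177*(167 + (84 + 1053)) = -9177*(167 + 1137) = -9177*1304 = -11966808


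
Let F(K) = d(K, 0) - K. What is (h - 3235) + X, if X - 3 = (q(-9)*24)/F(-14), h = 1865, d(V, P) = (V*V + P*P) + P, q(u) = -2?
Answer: -47853/35 ≈ -1367.2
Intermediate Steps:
d(V, P) = P + P² + V² (d(V, P) = (V² + P²) + P = (P² + V²) + P = P + P² + V²)
F(K) = K² - K (F(K) = (0 + 0² + K²) - K = (0 + 0 + K²) - K = K² - K)
X = 97/35 (X = 3 + (-2*24)/((-14*(-1 - 14))) = 3 - 48/((-14*(-15))) = 3 - 48/210 = 3 - 48*1/210 = 3 - 8/35 = 97/35 ≈ 2.7714)
(h - 3235) + X = (1865 - 3235) + 97/35 = -1370 + 97/35 = -47853/35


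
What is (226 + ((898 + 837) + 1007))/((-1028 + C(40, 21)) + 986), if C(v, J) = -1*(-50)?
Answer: 371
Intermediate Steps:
C(v, J) = 50
(226 + ((898 + 837) + 1007))/((-1028 + C(40, 21)) + 986) = (226 + ((898 + 837) + 1007))/((-1028 + 50) + 986) = (226 + (1735 + 1007))/(-978 + 986) = (226 + 2742)/8 = 2968*(1/8) = 371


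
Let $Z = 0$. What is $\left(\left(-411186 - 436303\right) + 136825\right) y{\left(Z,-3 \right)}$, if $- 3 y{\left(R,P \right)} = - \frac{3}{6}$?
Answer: $-118444$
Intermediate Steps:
$y{\left(R,P \right)} = \frac{1}{6}$ ($y{\left(R,P \right)} = - \frac{\left(-3\right) \frac{1}{6}}{3} = \left(- \frac{1}{3}\right) \left(- \frac{1}{2}\right) = \frac{1}{6}$)
$\left(\left(-411186 - 436303\right) + 136825\right) y{\left(Z,-3 \right)} = \left(\left(-411186 - 436303\right) + 136825\right) \frac{1}{6} = \left(-847489 + 136825\right) \frac{1}{6} = \left(-710664\right) \frac{1}{6} = -118444$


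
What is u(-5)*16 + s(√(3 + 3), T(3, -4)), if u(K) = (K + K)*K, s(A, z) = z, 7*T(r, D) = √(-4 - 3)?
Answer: 800 + I*√7/7 ≈ 800.0 + 0.37796*I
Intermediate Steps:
T(r, D) = I*√7/7 (T(r, D) = √(-4 - 3)/7 = √(-7)/7 = (I*√7)/7 = I*√7/7)
u(K) = 2*K² (u(K) = (2*K)*K = 2*K²)
u(-5)*16 + s(√(3 + 3), T(3, -4)) = (2*(-5)²)*16 + I*√7/7 = (2*25)*16 + I*√7/7 = 50*16 + I*√7/7 = 800 + I*√7/7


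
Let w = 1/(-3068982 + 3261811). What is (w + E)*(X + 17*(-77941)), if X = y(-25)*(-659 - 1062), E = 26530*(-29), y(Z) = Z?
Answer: 190189324796841588/192829 ≈ 9.8631e+11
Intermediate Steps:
E = -769370
w = 1/192829 ≈ 5.1859e-6
X = 43025 (X = -25*(-659 - 1062) = -25*(-1721) = 43025)
(w + E)*(X + 17*(-77941)) = (1/192829 - 769370)*(43025 + 17*(-77941)) = -148356847729*(43025 - 1324997)/192829 = -148356847729/192829*(-1281972) = 190189324796841588/192829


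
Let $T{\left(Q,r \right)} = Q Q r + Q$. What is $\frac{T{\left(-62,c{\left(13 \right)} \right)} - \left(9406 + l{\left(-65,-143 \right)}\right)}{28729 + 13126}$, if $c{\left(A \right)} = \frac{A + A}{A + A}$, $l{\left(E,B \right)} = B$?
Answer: $- \frac{5481}{41855} \approx -0.13095$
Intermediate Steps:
$c{\left(A \right)} = 1$ ($c{\left(A \right)} = \frac{2 A}{2 A} = 2 A \frac{1}{2 A} = 1$)
$T{\left(Q,r \right)} = Q + r Q^{2}$ ($T{\left(Q,r \right)} = Q^{2} r + Q = r Q^{2} + Q = Q + r Q^{2}$)
$\frac{T{\left(-62,c{\left(13 \right)} \right)} - \left(9406 + l{\left(-65,-143 \right)}\right)}{28729 + 13126} = \frac{- 62 \left(1 - 62\right) - 9263}{28729 + 13126} = \frac{- 62 \left(1 - 62\right) + \left(-9406 + 143\right)}{41855} = \left(\left(-62\right) \left(-61\right) - 9263\right) \frac{1}{41855} = \left(3782 - 9263\right) \frac{1}{41855} = \left(-5481\right) \frac{1}{41855} = - \frac{5481}{41855}$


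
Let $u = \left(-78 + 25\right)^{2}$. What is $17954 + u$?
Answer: $20763$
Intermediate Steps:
$u = 2809$ ($u = \left(-53\right)^{2} = 2809$)
$17954 + u = 17954 + 2809 = 20763$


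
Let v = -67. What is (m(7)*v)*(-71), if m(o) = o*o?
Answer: 233093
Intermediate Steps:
m(o) = o²
(m(7)*v)*(-71) = (7²*(-67))*(-71) = (49*(-67))*(-71) = -3283*(-71) = 233093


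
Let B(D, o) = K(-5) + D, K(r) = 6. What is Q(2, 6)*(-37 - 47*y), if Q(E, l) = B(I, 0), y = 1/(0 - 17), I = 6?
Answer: -6984/17 ≈ -410.82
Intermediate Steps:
y = -1/17 (y = 1/(-17) = -1/17 ≈ -0.058824)
B(D, o) = 6 + D
Q(E, l) = 12 (Q(E, l) = 6 + 6 = 12)
Q(2, 6)*(-37 - 47*y) = 12*(-37 - 47*(-1/17)) = 12*(-37 + 47/17) = 12*(-582/17) = -6984/17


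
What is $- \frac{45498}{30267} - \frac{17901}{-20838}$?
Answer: $- \frac{45141973}{70078194} \approx -0.64417$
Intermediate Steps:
$- \frac{45498}{30267} - \frac{17901}{-20838} = \left(-45498\right) \frac{1}{30267} - - \frac{5967}{6946} = - \frac{15166}{10089} + \frac{5967}{6946} = - \frac{45141973}{70078194}$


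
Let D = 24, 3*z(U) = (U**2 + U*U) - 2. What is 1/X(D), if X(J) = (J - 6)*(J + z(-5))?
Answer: 1/720 ≈ 0.0013889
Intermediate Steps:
z(U) = -2/3 + 2*U**2/3 (z(U) = ((U**2 + U*U) - 2)/3 = ((U**2 + U**2) - 2)/3 = (2*U**2 - 2)/3 = (-2 + 2*U**2)/3 = -2/3 + 2*U**2/3)
X(J) = (-6 + J)*(16 + J) (X(J) = (J - 6)*(J + (-2/3 + (2/3)*(-5)**2)) = (-6 + J)*(J + (-2/3 + (2/3)*25)) = (-6 + J)*(J + (-2/3 + 50/3)) = (-6 + J)*(J + 16) = (-6 + J)*(16 + J))
1/X(D) = 1/(-96 + 24**2 + 10*24) = 1/(-96 + 576 + 240) = 1/720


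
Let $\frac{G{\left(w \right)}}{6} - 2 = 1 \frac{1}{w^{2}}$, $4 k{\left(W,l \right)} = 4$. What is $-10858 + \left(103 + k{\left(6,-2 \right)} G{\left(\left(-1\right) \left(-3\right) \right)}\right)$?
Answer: $- \frac{32227}{3} \approx -10742.0$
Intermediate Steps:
$k{\left(W,l \right)} = 1$ ($k{\left(W,l \right)} = \frac{1}{4} \cdot 4 = 1$)
$G{\left(w \right)} = 12 + \frac{6}{w^{2}}$ ($G{\left(w \right)} = 12 + 6 \cdot 1 \frac{1}{w^{2}} = 12 + \frac{6}{w^{2}}$)
$-10858 + \left(103 + k{\left(6,-2 \right)} G{\left(\left(-1\right) \left(-3\right) \right)}\right) = -10858 + \left(103 + 1 \left(12 + \frac{6}{9}\right)\right) = -10858 + \left(103 + 1 \left(12 + 6 \cdot \frac{1}{9}\right)\right) = -10858 + \left(103 + 1 \left(12 + \frac{2}{3}\right)\right) = -10858 + \left(103 + 1 \cdot \frac{38}{3}\right) = -10858 + \left(103 + \frac{38}{3}\right) = -10858 + \frac{347}{3} = - \frac{32227}{3}$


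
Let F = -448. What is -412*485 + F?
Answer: -200268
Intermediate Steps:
-412*485 + F = -412*485 - 448 = -199820 - 448 = -200268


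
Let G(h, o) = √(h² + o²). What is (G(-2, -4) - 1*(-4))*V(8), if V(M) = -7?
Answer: -28 - 14*√5 ≈ -59.305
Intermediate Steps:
(G(-2, -4) - 1*(-4))*V(8) = (√((-2)² + (-4)²) - 1*(-4))*(-7) = (√(4 + 16) + 4)*(-7) = (√20 + 4)*(-7) = (2*√5 + 4)*(-7) = (4 + 2*√5)*(-7) = -28 - 14*√5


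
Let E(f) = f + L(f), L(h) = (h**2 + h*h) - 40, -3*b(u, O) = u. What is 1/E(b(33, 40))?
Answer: 1/191 ≈ 0.0052356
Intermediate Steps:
b(u, O) = -u/3
L(h) = -40 + 2*h**2 (L(h) = (h**2 + h**2) - 40 = 2*h**2 - 40 = -40 + 2*h**2)
E(f) = -40 + f + 2*f**2 (E(f) = f + (-40 + 2*f**2) = -40 + f + 2*f**2)
1/E(b(33, 40)) = 1/(-40 - 1/3*33 + 2*(-1/3*33)**2) = 1/(-40 - 11 + 2*(-11)**2) = 1/(-40 - 11 + 2*121) = 1/(-40 - 11 + 242) = 1/191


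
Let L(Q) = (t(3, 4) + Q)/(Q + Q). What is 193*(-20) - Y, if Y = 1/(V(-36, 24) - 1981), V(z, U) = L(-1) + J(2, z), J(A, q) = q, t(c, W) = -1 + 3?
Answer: -15575098/4035 ≈ -3860.0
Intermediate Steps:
t(c, W) = 2
L(Q) = (2 + Q)/(2*Q) (L(Q) = (2 + Q)/(Q + Q) = (2 + Q)/((2*Q)) = (2 + Q)*(1/(2*Q)) = (2 + Q)/(2*Q))
V(z, U) = -½ + z (V(z, U) = (½)*(2 - 1)/(-1) + z = (½)*(-1)*1 + z = -½ + z)
Y = -2/4035 (Y = 1/((-½ - 36) - 1981) = 1/(-73/2 - 1981) = 1/(-4035/2) = -2/4035 ≈ -0.00049566)
193*(-20) - Y = 193*(-20) - 1*(-2/4035) = -3860 + 2/4035 = -15575098/4035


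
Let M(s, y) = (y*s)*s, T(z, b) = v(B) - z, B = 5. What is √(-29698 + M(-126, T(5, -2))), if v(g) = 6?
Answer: I*√13822 ≈ 117.57*I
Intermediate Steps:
T(z, b) = 6 - z
M(s, y) = y*s² (M(s, y) = (s*y)*s = y*s²)
√(-29698 + M(-126, T(5, -2))) = √(-29698 + (6 - 1*5)*(-126)²) = √(-29698 + (6 - 5)*15876) = √(-29698 + 1*15876) = √(-29698 + 15876) = √(-13822) = I*√13822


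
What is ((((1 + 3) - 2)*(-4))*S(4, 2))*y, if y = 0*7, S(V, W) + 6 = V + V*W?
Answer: 0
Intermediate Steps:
S(V, W) = -6 + V + V*W (S(V, W) = -6 + (V + V*W) = -6 + V + V*W)
y = 0
((((1 + 3) - 2)*(-4))*S(4, 2))*y = ((((1 + 3) - 2)*(-4))*(-6 + 4 + 4*2))*0 = (((4 - 2)*(-4))*(-6 + 4 + 8))*0 = ((2*(-4))*6)*0 = -8*6*0 = -48*0 = 0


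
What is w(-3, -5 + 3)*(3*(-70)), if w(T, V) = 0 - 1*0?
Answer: 0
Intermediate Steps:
w(T, V) = 0 (w(T, V) = 0 + 0 = 0)
w(-3, -5 + 3)*(3*(-70)) = 0*(3*(-70)) = 0*(-210) = 0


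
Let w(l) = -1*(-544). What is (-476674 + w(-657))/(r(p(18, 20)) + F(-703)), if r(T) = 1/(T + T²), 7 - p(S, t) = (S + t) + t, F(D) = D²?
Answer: -1214131500/1260232951 ≈ -0.96342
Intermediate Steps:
w(l) = 544
p(S, t) = 7 - S - 2*t (p(S, t) = 7 - ((S + t) + t) = 7 - (S + 2*t) = 7 + (-S - 2*t) = 7 - S - 2*t)
(-476674 + w(-657))/(r(p(18, 20)) + F(-703)) = (-476674 + 544)/(1/((7 - 1*18 - 2*20)*(1 + (7 - 1*18 - 2*20))) + (-703)²) = -476130/(1/((7 - 18 - 40)*(1 + (7 - 18 - 40))) + 494209) = -476130/(1/((-51)*(1 - 51)) + 494209) = -476130/(-1/51/(-50) + 494209) = -476130/(-1/51*(-1/50) + 494209) = -476130/(1/2550 + 494209) = -476130/1260232951/2550 = -476130*2550/1260232951 = -1214131500/1260232951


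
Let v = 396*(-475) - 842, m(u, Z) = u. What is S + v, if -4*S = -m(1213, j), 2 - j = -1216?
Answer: -754555/4 ≈ -1.8864e+5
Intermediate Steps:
j = 1218 (j = 2 - 1*(-1216) = 2 + 1216 = 1218)
S = 1213/4 (S = -(-1)*1213/4 = -¼*(-1213) = 1213/4 ≈ 303.25)
v = -188942 (v = -188100 - 842 = -188942)
S + v = 1213/4 - 188942 = -754555/4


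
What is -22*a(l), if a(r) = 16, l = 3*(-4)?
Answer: -352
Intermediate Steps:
l = -12
-22*a(l) = -22*16 = -352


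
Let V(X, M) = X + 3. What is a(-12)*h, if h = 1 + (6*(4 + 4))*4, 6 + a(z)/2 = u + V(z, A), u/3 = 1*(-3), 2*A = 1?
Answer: -9264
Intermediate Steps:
A = ½ (A = (½)*1 = ½ ≈ 0.50000)
V(X, M) = 3 + X
u = -9 (u = 3*(1*(-3)) = 3*(-3) = -9)
a(z) = -24 + 2*z (a(z) = -12 + 2*(-9 + (3 + z)) = -12 + 2*(-6 + z) = -12 + (-12 + 2*z) = -24 + 2*z)
h = 193 (h = 1 + (6*8)*4 = 1 + 48*4 = 1 + 192 = 193)
a(-12)*h = (-24 + 2*(-12))*193 = (-24 - 24)*193 = -48*193 = -9264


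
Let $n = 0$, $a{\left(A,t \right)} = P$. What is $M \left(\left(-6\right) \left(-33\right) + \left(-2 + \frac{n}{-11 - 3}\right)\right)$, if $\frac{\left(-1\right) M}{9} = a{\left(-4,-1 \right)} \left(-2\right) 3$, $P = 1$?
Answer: $10584$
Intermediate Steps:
$a{\left(A,t \right)} = 1$
$M = 54$ ($M = - 9 \cdot 1 \left(-2\right) 3 = - 9 \left(\left(-2\right) 3\right) = \left(-9\right) \left(-6\right) = 54$)
$M \left(\left(-6\right) \left(-33\right) + \left(-2 + \frac{n}{-11 - 3}\right)\right) = 54 \left(\left(-6\right) \left(-33\right) - \left(2 + \frac{0}{-11 - 3}\right)\right) = 54 \left(198 - \left(2 + \frac{0}{-14}\right)\right) = 54 \left(198 + \left(-2 + 0 \left(- \frac{1}{14}\right)\right)\right) = 54 \left(198 + \left(-2 + 0\right)\right) = 54 \left(198 - 2\right) = 54 \cdot 196 = 10584$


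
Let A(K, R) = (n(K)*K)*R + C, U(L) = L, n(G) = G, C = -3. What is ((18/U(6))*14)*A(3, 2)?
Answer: 630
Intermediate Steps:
A(K, R) = -3 + R*K² (A(K, R) = (K*K)*R - 3 = K²*R - 3 = R*K² - 3 = -3 + R*K²)
((18/U(6))*14)*A(3, 2) = ((18/6)*14)*(-3 + 2*3²) = ((18*(⅙))*14)*(-3 + 2*9) = (3*14)*(-3 + 18) = 42*15 = 630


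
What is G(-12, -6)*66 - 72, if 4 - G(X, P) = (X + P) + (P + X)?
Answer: 2568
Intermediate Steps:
G(X, P) = 4 - 2*P - 2*X (G(X, P) = 4 - ((X + P) + (P + X)) = 4 - ((P + X) + (P + X)) = 4 - (2*P + 2*X) = 4 + (-2*P - 2*X) = 4 - 2*P - 2*X)
G(-12, -6)*66 - 72 = (4 - 2*(-6) - 2*(-12))*66 - 72 = (4 + 12 + 24)*66 - 72 = 40*66 - 72 = 2640 - 72 = 2568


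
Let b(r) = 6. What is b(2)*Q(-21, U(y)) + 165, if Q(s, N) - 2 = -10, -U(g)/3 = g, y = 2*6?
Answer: 117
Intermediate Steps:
y = 12
U(g) = -3*g
Q(s, N) = -8 (Q(s, N) = 2 - 10 = -8)
b(2)*Q(-21, U(y)) + 165 = 6*(-8) + 165 = -48 + 165 = 117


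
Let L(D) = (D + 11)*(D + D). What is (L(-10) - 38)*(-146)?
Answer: 8468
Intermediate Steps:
L(D) = 2*D*(11 + D) (L(D) = (11 + D)*(2*D) = 2*D*(11 + D))
(L(-10) - 38)*(-146) = (2*(-10)*(11 - 10) - 38)*(-146) = (2*(-10)*1 - 38)*(-146) = (-20 - 38)*(-146) = -58*(-146) = 8468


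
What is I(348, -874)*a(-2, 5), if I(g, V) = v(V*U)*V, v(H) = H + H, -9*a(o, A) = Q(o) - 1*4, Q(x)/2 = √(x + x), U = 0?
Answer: 0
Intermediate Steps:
Q(x) = 2*√2*√x (Q(x) = 2*√(x + x) = 2*√(2*x) = 2*(√2*√x) = 2*√2*√x)
a(o, A) = 4/9 - 2*√2*√o/9 (a(o, A) = -(2*√2*√o - 1*4)/9 = -(2*√2*√o - 4)/9 = -(-4 + 2*√2*√o)/9 = 4/9 - 2*√2*√o/9)
v(H) = 2*H
I(g, V) = 0 (I(g, V) = (2*(V*0))*V = (2*0)*V = 0*V = 0)
I(348, -874)*a(-2, 5) = 0*(4/9 - 2*√2*√(-2)/9) = 0*(4/9 - 2*√2*I*√2/9) = 0*(4/9 - 4*I/9) = 0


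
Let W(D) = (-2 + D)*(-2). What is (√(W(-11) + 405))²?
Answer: 431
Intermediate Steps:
W(D) = 4 - 2*D
(√(W(-11) + 405))² = (√((4 - 2*(-11)) + 405))² = (√((4 + 22) + 405))² = (√(26 + 405))² = (√431)² = 431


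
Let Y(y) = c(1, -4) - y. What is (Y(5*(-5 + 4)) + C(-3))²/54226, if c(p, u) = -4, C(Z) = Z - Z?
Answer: 1/54226 ≈ 1.8441e-5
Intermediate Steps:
C(Z) = 0
Y(y) = -4 - y
(Y(5*(-5 + 4)) + C(-3))²/54226 = ((-4 - 5*(-5 + 4)) + 0)²/54226 = ((-4 - 5*(-1)) + 0)²*(1/54226) = ((-4 - 1*(-5)) + 0)²*(1/54226) = ((-4 + 5) + 0)²*(1/54226) = (1 + 0)²*(1/54226) = 1²*(1/54226) = 1*(1/54226) = 1/54226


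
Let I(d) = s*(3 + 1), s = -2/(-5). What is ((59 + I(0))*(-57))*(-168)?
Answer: 2901528/5 ≈ 5.8031e+5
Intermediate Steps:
s = ⅖ (s = -2*(-⅕) = ⅖ ≈ 0.40000)
I(d) = 8/5 (I(d) = 2*(3 + 1)/5 = (⅖)*4 = 8/5)
((59 + I(0))*(-57))*(-168) = ((59 + 8/5)*(-57))*(-168) = ((303/5)*(-57))*(-168) = -17271/5*(-168) = 2901528/5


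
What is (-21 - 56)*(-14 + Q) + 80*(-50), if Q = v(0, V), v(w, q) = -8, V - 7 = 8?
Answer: -2306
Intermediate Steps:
V = 15 (V = 7 + 8 = 15)
Q = -8
(-21 - 56)*(-14 + Q) + 80*(-50) = (-21 - 56)*(-14 - 8) + 80*(-50) = -77*(-22) - 4000 = 1694 - 4000 = -2306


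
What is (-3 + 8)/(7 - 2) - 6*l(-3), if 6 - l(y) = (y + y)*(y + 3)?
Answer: -35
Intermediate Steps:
l(y) = 6 - 2*y*(3 + y) (l(y) = 6 - (y + y)*(y + 3) = 6 - 2*y*(3 + y))
(-3 + 8)/(7 - 2) - 6*l(-3) = (-3 + 8)/(7 - 2) - 6*(6 - 6*(-3) - 2*(-3)²) = 5/5 - 6*(6 + 18 - 2*9) = 5*(⅕) - 6*(6 + 18 - 18) = 1 - 6*6 = 1 - 36 = -35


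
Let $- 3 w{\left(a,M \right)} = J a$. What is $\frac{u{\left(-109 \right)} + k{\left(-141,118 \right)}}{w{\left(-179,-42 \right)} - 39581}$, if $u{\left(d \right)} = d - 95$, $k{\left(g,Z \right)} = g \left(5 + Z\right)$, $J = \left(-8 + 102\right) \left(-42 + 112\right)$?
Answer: $- \frac{52641}{1059077} \approx -0.049705$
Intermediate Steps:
$J = 6580$ ($J = 94 \cdot 70 = 6580$)
$u{\left(d \right)} = -95 + d$
$w{\left(a,M \right)} = - \frac{6580 a}{3}$
$\frac{u{\left(-109 \right)} + k{\left(-141,118 \right)}}{w{\left(-179,-42 \right)} - 39581} = \frac{\left(-95 - 109\right) - 141 \left(5 + 118\right)}{\left(- \frac{6580}{3}\right) \left(-179\right) - 39581} = \frac{-204 - 17343}{\frac{1177820}{3} - 39581} = \frac{-204 - 17343}{\frac{1059077}{3}} = \left(-17547\right) \frac{3}{1059077} = - \frac{52641}{1059077}$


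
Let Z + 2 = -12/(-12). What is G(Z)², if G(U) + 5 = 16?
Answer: 121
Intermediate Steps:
Z = -1 (Z = -2 - 12/(-12) = -2 - 12*(-1/12) = -2 + 1 = -1)
G(U) = 11 (G(U) = -5 + 16 = 11)
G(Z)² = 11² = 121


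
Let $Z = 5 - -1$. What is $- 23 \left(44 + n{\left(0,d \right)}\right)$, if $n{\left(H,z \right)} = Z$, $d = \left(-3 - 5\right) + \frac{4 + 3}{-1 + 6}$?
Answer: $-1150$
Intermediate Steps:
$Z = 6$ ($Z = 5 + 1 = 6$)
$d = - \frac{33}{5}$ ($d = -8 + \frac{7}{5} = - \frac{33}{5} \approx -6.6$)
$n{\left(H,z \right)} = 6$
$- 23 \left(44 + n{\left(0,d \right)}\right) = - 23 \left(44 + 6\right) = \left(-23\right) 50 = -1150$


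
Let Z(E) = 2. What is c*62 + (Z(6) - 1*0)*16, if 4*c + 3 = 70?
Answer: 2141/2 ≈ 1070.5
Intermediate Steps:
c = 67/4 (c = -3/4 + (1/4)*70 = -3/4 + 35/2 = 67/4 ≈ 16.750)
c*62 + (Z(6) - 1*0)*16 = (67/4)*62 + (2 - 1*0)*16 = 2077/2 + (2 + 0)*16 = 2077/2 + 2*16 = 2077/2 + 32 = 2141/2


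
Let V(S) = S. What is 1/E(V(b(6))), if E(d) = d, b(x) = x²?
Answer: 1/36 ≈ 0.027778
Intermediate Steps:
1/E(V(b(6))) = 1/(6²) = 1/36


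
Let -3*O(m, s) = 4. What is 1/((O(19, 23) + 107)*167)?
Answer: 3/52939 ≈ 5.6669e-5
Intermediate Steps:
O(m, s) = -4/3 (O(m, s) = -1/3*4 = -4/3)
1/((O(19, 23) + 107)*167) = 1/((-4/3 + 107)*167) = 1/((317/3)*167) = 1/(52939/3) = 3/52939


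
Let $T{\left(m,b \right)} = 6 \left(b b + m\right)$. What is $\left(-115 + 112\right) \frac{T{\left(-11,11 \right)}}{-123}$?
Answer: $\frac{660}{41} \approx 16.098$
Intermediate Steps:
$T{\left(m,b \right)} = 6 m + 6 b^{2}$ ($T{\left(m,b \right)} = 6 \left(b^{2} + m\right) = 6 \left(m + b^{2}\right) = 6 m + 6 b^{2}$)
$\left(-115 + 112\right) \frac{T{\left(-11,11 \right)}}{-123} = \left(-115 + 112\right) \frac{6 \left(-11\right) + 6 \cdot 11^{2}}{-123} = - 3 \left(-66 + 6 \cdot 121\right) \left(- \frac{1}{123}\right) = - 3 \left(-66 + 726\right) \left(- \frac{1}{123}\right) = - 3 \cdot 660 \left(- \frac{1}{123}\right) = \left(-3\right) \left(- \frac{220}{41}\right) = \frac{660}{41}$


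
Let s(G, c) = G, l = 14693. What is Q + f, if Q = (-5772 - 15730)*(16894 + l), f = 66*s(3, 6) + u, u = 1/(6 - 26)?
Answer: -13583669521/20 ≈ -6.7918e+8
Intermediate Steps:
u = -1/20 (u = 1/(-20) = -1/20 ≈ -0.050000)
f = 3959/20 (f = 66*3 - 1/20 = 198 - 1/20 = 3959/20 ≈ 197.95)
Q = -679183674 (Q = (-5772 - 15730)*(16894 + 14693) = -21502*31587 = -679183674)
Q + f = -679183674 + 3959/20 = -13583669521/20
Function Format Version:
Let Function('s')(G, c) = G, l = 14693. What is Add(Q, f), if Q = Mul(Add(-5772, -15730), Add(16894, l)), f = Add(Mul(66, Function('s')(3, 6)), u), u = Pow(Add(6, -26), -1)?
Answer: Rational(-13583669521, 20) ≈ -6.7918e+8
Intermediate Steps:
u = Rational(-1, 20) (u = Pow(-20, -1) = Rational(-1, 20) ≈ -0.050000)
f = Rational(3959, 20) (f = Add(Mul(66, 3), Rational(-1, 20)) = Add(198, Rational(-1, 20)) = Rational(3959, 20) ≈ 197.95)
Q = -679183674 (Q = Mul(Add(-5772, -15730), Add(16894, 14693)) = Mul(-21502, 31587) = -679183674)
Add(Q, f) = Add(-679183674, Rational(3959, 20)) = Rational(-13583669521, 20)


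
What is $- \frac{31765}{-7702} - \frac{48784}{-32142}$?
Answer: $\frac{698362499}{123778842} \approx 5.642$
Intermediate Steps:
$- \frac{31765}{-7702} - \frac{48784}{-32142} = \left(-31765\right) \left(- \frac{1}{7702}\right) - - \frac{24392}{16071} = \frac{31765}{7702} + \frac{24392}{16071} = \frac{698362499}{123778842}$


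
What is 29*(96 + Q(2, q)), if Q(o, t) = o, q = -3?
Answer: 2842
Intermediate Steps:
29*(96 + Q(2, q)) = 29*(96 + 2) = 29*98 = 2842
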